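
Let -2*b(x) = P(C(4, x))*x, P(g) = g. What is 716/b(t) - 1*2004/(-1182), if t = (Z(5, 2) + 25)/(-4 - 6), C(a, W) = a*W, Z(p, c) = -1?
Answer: -857527/14184 ≈ -60.457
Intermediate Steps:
C(a, W) = W*a
t = -12/5 (t = (-1 + 25)/(-4 - 6) = 24/(-10) = 24*(-⅒) = -12/5 ≈ -2.4000)
b(x) = -2*x² (b(x) = -x*4*x/2 = -4*x*x/2 = -2*x²)
716/b(t) - 1*2004/(-1182) = 716/((-2*(-12/5)²)) - 1*2004/(-1182) = 716/((-2*144/25)) - 2004*(-1/1182) = 716/(-288/25) + 334/197 = 716*(-25/288) + 334/197 = -4475/72 + 334/197 = -857527/14184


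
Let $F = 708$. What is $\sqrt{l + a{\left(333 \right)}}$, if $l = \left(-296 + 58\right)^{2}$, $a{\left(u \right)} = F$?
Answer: $2 \sqrt{14338} \approx 239.48$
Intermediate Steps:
$a{\left(u \right)} = 708$
$l = 56644$ ($l = \left(-238\right)^{2} = 56644$)
$\sqrt{l + a{\left(333 \right)}} = \sqrt{56644 + 708} = \sqrt{57352} = 2 \sqrt{14338}$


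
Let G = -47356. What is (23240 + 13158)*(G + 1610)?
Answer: -1665062908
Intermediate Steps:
(23240 + 13158)*(G + 1610) = (23240 + 13158)*(-47356 + 1610) = 36398*(-45746) = -1665062908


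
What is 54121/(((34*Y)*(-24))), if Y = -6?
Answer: 54121/4896 ≈ 11.054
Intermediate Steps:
54121/(((34*Y)*(-24))) = 54121/(((34*(-6))*(-24))) = 54121/((-204*(-24))) = 54121/4896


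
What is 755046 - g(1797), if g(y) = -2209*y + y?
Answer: 4722822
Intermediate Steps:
g(y) = -2208*y
755046 - g(1797) = 755046 - (-2208)*1797 = 755046 - 1*(-3967776) = 755046 + 3967776 = 4722822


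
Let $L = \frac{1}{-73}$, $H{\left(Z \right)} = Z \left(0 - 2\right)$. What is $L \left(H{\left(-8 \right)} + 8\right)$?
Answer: $- \frac{24}{73} \approx -0.32877$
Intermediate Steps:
$H{\left(Z \right)} = - 2 Z$ ($H{\left(Z \right)} = Z \left(-2\right) = - 2 Z$)
$L = - \frac{1}{73} \approx -0.013699$
$L \left(H{\left(-8 \right)} + 8\right) = - \frac{\left(-2\right) \left(-8\right) + 8}{73} = - \frac{16 + 8}{73} = \left(- \frac{1}{73}\right) 24 = - \frac{24}{73}$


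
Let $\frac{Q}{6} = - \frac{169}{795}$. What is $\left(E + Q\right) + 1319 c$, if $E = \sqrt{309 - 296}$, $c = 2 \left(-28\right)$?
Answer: $- \frac{19574298}{265} + \sqrt{13} \approx -73862.0$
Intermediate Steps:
$Q = - \frac{338}{265}$ ($Q = 6 \left(- \frac{169}{795}\right) = - \frac{338}{265} \approx -1.2755$)
$c = -56$
$E = \sqrt{13} \approx 3.6056$
$\left(E + Q\right) + 1319 c = \left(\sqrt{13} - \frac{338}{265}\right) + 1319 \left(-56\right) = \left(- \frac{338}{265} + \sqrt{13}\right) - 73864 = - \frac{19574298}{265} + \sqrt{13}$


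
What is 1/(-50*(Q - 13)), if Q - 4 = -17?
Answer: 1/1300 ≈ 0.00076923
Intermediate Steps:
Q = -13 (Q = 4 - 17 = -13)
1/(-50*(Q - 13)) = 1/(-50*(-13 - 13)) = 1/(-50*(-26)) = 1/1300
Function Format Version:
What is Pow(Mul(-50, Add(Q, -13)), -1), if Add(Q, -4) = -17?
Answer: Rational(1, 1300) ≈ 0.00076923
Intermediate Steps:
Q = -13 (Q = Add(4, -17) = -13)
Pow(Mul(-50, Add(Q, -13)), -1) = Pow(Mul(-50, Add(-13, -13)), -1) = Pow(Mul(-50, -26), -1) = Pow(1300, -1) = Rational(1, 1300)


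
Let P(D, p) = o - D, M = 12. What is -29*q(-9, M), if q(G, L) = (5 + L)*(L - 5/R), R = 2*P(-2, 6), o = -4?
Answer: -26129/4 ≈ -6532.3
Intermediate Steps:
P(D, p) = -4 - D
R = -4 (R = 2*(-4 - 1*(-2)) = 2*(-4 + 2) = 2*(-2) = -4)
q(G, L) = (5 + L)*(5/4 + L) (q(G, L) = (5 + L)*(L - 5/(-4)) = (5 + L)*(L - 5*(-¼)) = (5 + L)*(L + 5/4) = (5 + L)*(5/4 + L))
-29*q(-9, M) = -29*(25/4 + 12² + (25/4)*12) = -29*(25/4 + 144 + 75) = -29*901/4 = -26129/4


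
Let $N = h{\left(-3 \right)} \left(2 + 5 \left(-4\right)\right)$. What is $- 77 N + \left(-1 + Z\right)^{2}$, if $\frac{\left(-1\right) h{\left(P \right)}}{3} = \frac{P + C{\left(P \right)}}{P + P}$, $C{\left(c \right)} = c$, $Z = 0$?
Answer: $-4157$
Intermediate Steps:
$h{\left(P \right)} = -3$ ($h{\left(P \right)} = - 3 \frac{P + P}{P + P} = - 3 \frac{2 P}{2 P} = - 3 \cdot 2 P \frac{1}{2 P} = \left(-3\right) 1 = -3$)
$N = 54$ ($N = - 3 \left(2 + 5 \left(-4\right)\right) = - 3 \left(2 - 20\right) = \left(-3\right) \left(-18\right) = 54$)
$- 77 N + \left(-1 + Z\right)^{2} = \left(-77\right) 54 + \left(-1 + 0\right)^{2} = -4158 + \left(-1\right)^{2} = -4158 + 1 = -4157$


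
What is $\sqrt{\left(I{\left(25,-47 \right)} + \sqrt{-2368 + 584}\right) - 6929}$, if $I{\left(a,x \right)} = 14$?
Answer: $\sqrt{-6915 + 2 i \sqrt{446}} \approx 0.254 + 83.157 i$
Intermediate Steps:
$\sqrt{\left(I{\left(25,-47 \right)} + \sqrt{-2368 + 584}\right) - 6929} = \sqrt{\left(14 + \sqrt{-2368 + 584}\right) - 6929} = \sqrt{\left(14 + \sqrt{-1784}\right) - 6929} = \sqrt{\left(14 + 2 i \sqrt{446}\right) - 6929} = \sqrt{-6915 + 2 i \sqrt{446}}$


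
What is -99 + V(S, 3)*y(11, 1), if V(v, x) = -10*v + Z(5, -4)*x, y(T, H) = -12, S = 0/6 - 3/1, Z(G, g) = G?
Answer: -639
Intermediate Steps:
S = -3 (S = 0*(⅙) - 3*1 = 0 - 3 = -3)
V(v, x) = -10*v + 5*x
-99 + V(S, 3)*y(11, 1) = -99 + (-10*(-3) + 5*3)*(-12) = -99 + (30 + 15)*(-12) = -99 + 45*(-12) = -99 - 540 = -639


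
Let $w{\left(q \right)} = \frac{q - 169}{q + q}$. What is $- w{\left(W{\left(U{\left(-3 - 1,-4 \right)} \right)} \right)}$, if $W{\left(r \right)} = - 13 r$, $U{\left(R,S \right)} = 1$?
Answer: $-7$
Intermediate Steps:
$w{\left(q \right)} = \frac{-169 + q}{2 q}$
$- w{\left(W{\left(U{\left(-3 - 1,-4 \right)} \right)} \right)} = - \frac{-169 - 13}{2 \left(\left(-13\right) 1\right)} = - \frac{-169 - 13}{2 \left(-13\right)} = - \frac{\left(-1\right) \left(-182\right)}{2 \cdot 13} = \left(-1\right) 7 = -7$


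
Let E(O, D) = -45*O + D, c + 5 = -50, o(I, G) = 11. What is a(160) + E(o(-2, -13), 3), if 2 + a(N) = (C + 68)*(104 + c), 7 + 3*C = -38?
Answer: 2103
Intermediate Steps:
c = -55 (c = -5 - 50 = -55)
E(O, D) = D - 45*O
C = -15 (C = -7/3 + (⅓)*(-38) = -7/3 - 38/3 = -15)
a(N) = 2595 (a(N) = -2 + (-15 + 68)*(104 - 55) = -2 + 53*49 = -2 + 2597 = 2595)
a(160) + E(o(-2, -13), 3) = 2595 + (3 - 45*11) = 2595 + (3 - 495) = 2595 - 492 = 2103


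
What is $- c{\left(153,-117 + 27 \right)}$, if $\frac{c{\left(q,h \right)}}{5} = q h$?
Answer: $68850$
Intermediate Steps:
$c{\left(q,h \right)} = 5 h q$ ($c{\left(q,h \right)} = 5 q h = 5 h q$)
$- c{\left(153,-117 + 27 \right)} = - 5 \left(-117 + 27\right) 153 = - 5 \left(-90\right) 153 = \left(-1\right) \left(-68850\right) = 68850$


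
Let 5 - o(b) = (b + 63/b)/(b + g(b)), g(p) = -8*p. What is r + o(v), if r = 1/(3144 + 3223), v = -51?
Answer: 66288860/12880441 ≈ 5.1465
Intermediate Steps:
r = 1/6367 ≈ 0.00015706
o(b) = 5 + (b + 63/b)/(7*b) (o(b) = 5 - (b + 63/b)/(b - 8*b) = 5 - (b + 63/b)/((-7*b)) = 5 - (b + 63/b)*(-1/(7*b)) = 5 - (-1)*(b + 63/b)/(7*b) = 5 + (b + 63/b)/(7*b))
r + o(v) = 1/6367 + (36/7 + 9/(-51)**2) = 1/6367 + (36/7 + 9*(1/2601)) = 1/6367 + (36/7 + 1/289) = 1/6367 + 10411/2023 = 66288860/12880441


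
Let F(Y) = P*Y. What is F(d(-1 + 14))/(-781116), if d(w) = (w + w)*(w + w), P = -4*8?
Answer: 5408/195279 ≈ 0.027694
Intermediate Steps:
P = -32
d(w) = 4*w**2 (d(w) = (2*w)*(2*w) = 4*w**2)
F(Y) = -32*Y
F(d(-1 + 14))/(-781116) = -128*(-1 + 14)**2/(-781116) = -128*13**2*(-1/781116) = -128*169*(-1/781116) = -32*676*(-1/781116) = -21632*(-1/781116) = 5408/195279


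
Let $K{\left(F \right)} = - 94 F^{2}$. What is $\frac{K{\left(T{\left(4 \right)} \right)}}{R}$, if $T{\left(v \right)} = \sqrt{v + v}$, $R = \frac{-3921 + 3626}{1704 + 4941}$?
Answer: $\frac{999408}{59} \approx 16939.0$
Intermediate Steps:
$R = - \frac{59}{1329}$ ($R = - \frac{295}{6645} = \left(-295\right) \frac{1}{6645} = - \frac{59}{1329} \approx -0.044394$)
$T{\left(v \right)} = \sqrt{2} \sqrt{v}$ ($T{\left(v \right)} = \sqrt{2 v} = \sqrt{2} \sqrt{v}$)
$\frac{K{\left(T{\left(4 \right)} \right)}}{R} = \frac{\left(-94\right) \left(\sqrt{2} \sqrt{4}\right)^{2}}{- \frac{59}{1329}} = - 94 \left(\sqrt{2} \cdot 2\right)^{2} \left(- \frac{1329}{59}\right) = - 94 \left(2 \sqrt{2}\right)^{2} \left(- \frac{1329}{59}\right) = \left(-94\right) 8 \left(- \frac{1329}{59}\right) = \left(-752\right) \left(- \frac{1329}{59}\right) = \frac{999408}{59}$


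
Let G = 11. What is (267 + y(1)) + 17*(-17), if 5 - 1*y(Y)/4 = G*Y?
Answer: -46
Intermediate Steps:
y(Y) = 20 - 44*Y
(267 + y(1)) + 17*(-17) = (267 + (20 - 44*1)) + 17*(-17) = (267 + (20 - 44)) - 289 = (267 - 24) - 289 = 243 - 289 = -46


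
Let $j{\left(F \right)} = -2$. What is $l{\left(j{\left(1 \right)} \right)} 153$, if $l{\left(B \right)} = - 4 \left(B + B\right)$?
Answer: $2448$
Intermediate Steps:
$l{\left(B \right)} = - 8 B$ ($l{\left(B \right)} = - 4 \cdot 2 B = - 8 B$)
$l{\left(j{\left(1 \right)} \right)} 153 = \left(-8\right) \left(-2\right) 153 = 16 \cdot 153 = 2448$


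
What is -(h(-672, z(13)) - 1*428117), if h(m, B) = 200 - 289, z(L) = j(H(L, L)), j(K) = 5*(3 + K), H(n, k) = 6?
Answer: 428206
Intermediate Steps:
j(K) = 15 + 5*K
z(L) = 45 (z(L) = 15 + 5*6 = 15 + 30 = 45)
h(m, B) = -89
-(h(-672, z(13)) - 1*428117) = -(-89 - 1*428117) = -(-89 - 428117) = -1*(-428206) = 428206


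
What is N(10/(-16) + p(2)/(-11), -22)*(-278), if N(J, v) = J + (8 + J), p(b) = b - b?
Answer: -3753/2 ≈ -1876.5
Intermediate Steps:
p(b) = 0
N(J, v) = 8 + 2*J
N(10/(-16) + p(2)/(-11), -22)*(-278) = (8 + 2*(10/(-16) + 0/(-11)))*(-278) = (8 + 2*(10*(-1/16) + 0*(-1/11)))*(-278) = (8 + 2*(-5/8 + 0))*(-278) = (8 + 2*(-5/8))*(-278) = (8 - 5/4)*(-278) = (27/4)*(-278) = -3753/2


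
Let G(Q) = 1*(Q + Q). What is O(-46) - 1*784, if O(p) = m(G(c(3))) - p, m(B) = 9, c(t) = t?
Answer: -729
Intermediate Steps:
G(Q) = 2*Q (G(Q) = 1*(2*Q) = 2*Q)
O(p) = 9 - p
O(-46) - 1*784 = (9 - 1*(-46)) - 1*784 = (9 + 46) - 784 = 55 - 784 = -729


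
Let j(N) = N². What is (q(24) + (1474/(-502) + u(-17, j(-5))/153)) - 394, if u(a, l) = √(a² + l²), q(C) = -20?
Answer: -104651/251 + √914/153 ≈ -416.74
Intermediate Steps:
(q(24) + (1474/(-502) + u(-17, j(-5))/153)) - 394 = (-20 + (1474/(-502) + √((-17)² + ((-5)²)²)/153)) - 394 = (-20 + (1474*(-1/502) + √(289 + 25²)*(1/153))) - 394 = (-20 + (-737/251 + √(289 + 625)*(1/153))) - 394 = (-20 + (-737/251 + √914*(1/153))) - 394 = (-20 + (-737/251 + √914/153)) - 394 = (-5757/251 + √914/153) - 394 = -104651/251 + √914/153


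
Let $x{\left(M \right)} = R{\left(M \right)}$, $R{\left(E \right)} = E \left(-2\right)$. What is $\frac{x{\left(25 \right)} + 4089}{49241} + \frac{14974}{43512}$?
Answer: $\frac{456539851}{1071287196} \approx 0.42616$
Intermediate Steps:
$R{\left(E \right)} = - 2 E$
$x{\left(M \right)} = - 2 M$
$\frac{x{\left(25 \right)} + 4089}{49241} + \frac{14974}{43512} = \frac{\left(-2\right) 25 + 4089}{49241} + \frac{14974}{43512} = \left(-50 + 4089\right) \frac{1}{49241} + 14974 \cdot \frac{1}{43512} = 4039 \cdot \frac{1}{49241} + \frac{7487}{21756} = \frac{4039}{49241} + \frac{7487}{21756} = \frac{456539851}{1071287196}$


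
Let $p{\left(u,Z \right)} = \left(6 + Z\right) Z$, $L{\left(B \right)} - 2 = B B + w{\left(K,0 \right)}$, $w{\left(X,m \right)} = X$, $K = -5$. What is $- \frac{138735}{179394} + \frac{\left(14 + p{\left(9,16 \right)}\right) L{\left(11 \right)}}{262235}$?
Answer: $- \frac{9544501551}{15681128530} \approx -0.60866$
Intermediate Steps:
$L{\left(B \right)} = -3 + B^{2}$ ($L{\left(B \right)} = 2 + \left(B B - 5\right) = 2 + \left(B^{2} - 5\right) = 2 + \left(-5 + B^{2}\right) = -3 + B^{2}$)
$p{\left(u,Z \right)} = Z \left(6 + Z\right)$
$- \frac{138735}{179394} + \frac{\left(14 + p{\left(9,16 \right)}\right) L{\left(11 \right)}}{262235} = - \frac{138735}{179394} + \frac{\left(14 + 16 \left(6 + 16\right)\right) \left(-3 + 11^{2}\right)}{262235} = \left(-138735\right) \frac{1}{179394} + \left(14 + 16 \cdot 22\right) \left(-3 + 121\right) \frac{1}{262235} = - \frac{46245}{59798} + \left(14 + 352\right) 118 \cdot \frac{1}{262235} = - \frac{46245}{59798} + 366 \cdot 118 \cdot \frac{1}{262235} = - \frac{46245}{59798} + 43188 \cdot \frac{1}{262235} = - \frac{46245}{59798} + \frac{43188}{262235} = - \frac{9544501551}{15681128530}$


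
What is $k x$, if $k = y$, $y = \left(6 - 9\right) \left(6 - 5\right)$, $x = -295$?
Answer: $885$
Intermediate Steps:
$y = -3$ ($y = \left(-3\right) 1 = -3$)
$k = -3$
$k x = \left(-3\right) \left(-295\right) = 885$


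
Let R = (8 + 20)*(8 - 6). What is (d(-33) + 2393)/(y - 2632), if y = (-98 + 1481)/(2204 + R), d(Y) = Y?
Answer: -5333600/5946937 ≈ -0.89686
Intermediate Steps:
R = 56 (R = 28*2 = 56)
y = 1383/2260 (y = (-98 + 1481)/(2204 + 56) = 1383/2260 ≈ 0.61195)
(d(-33) + 2393)/(y - 2632) = (-33 + 2393)/(1383/2260 - 2632) = 2360/(-5946937/2260) = 2360*(-2260/5946937) = -5333600/5946937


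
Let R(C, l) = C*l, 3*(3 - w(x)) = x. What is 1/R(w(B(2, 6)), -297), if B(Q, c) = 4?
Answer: -1/495 ≈ -0.0020202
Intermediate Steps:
w(x) = 3 - x/3
1/R(w(B(2, 6)), -297) = 1/((3 - ⅓*4)*(-297)) = 1/((3 - 4/3)*(-297)) = 1/((5/3)*(-297)) = 1/(-495) = -1/495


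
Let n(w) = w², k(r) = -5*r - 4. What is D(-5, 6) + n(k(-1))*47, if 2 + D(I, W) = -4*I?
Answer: 65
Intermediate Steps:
D(I, W) = -2 - 4*I
k(r) = -4 - 5*r
D(-5, 6) + n(k(-1))*47 = (-2 - 4*(-5)) + (-4 - 5*(-1))²*47 = (-2 + 20) + (-4 + 5)²*47 = 18 + 1²*47 = 18 + 1*47 = 18 + 47 = 65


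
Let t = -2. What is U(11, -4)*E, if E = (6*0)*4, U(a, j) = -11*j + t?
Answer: 0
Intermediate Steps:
U(a, j) = -2 - 11*j (U(a, j) = -11*j - 2 = -2 - 11*j)
E = 0 (E = 0*4 = 0)
U(11, -4)*E = (-2 - 11*(-4))*0 = (-2 + 44)*0 = 42*0 = 0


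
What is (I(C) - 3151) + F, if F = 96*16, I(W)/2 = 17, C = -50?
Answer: -1581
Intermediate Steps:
I(W) = 34 (I(W) = 2*17 = 34)
F = 1536
(I(C) - 3151) + F = (34 - 3151) + 1536 = -3117 + 1536 = -1581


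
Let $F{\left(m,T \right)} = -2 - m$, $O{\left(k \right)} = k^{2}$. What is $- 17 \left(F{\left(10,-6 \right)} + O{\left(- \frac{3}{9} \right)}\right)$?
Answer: $\frac{1819}{9} \approx 202.11$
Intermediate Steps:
$- 17 \left(F{\left(10,-6 \right)} + O{\left(- \frac{3}{9} \right)}\right) = - 17 \left(\left(-2 - 10\right) + \left(- \frac{3}{9}\right)^{2}\right) = - 17 \left(\left(-2 - 10\right) + \left(\left(-3\right) \frac{1}{9}\right)^{2}\right) = - 17 \left(-12 + \left(- \frac{1}{3}\right)^{2}\right) = - 17 \left(-12 + \frac{1}{9}\right) = \left(-17\right) \left(- \frac{107}{9}\right) = \frac{1819}{9}$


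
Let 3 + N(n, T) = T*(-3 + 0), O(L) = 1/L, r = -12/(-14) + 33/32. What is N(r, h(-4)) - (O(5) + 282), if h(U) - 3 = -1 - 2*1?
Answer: -1426/5 ≈ -285.20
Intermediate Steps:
r = 423/224 (r = -12*(-1/14) + 33*(1/32) = 6/7 + 33/32 = 423/224 ≈ 1.8884)
h(U) = 0 (h(U) = 3 + (-1 - 2*1) = 3 + (-1 - 2) = 3 - 3 = 0)
N(n, T) = -3 - 3*T (N(n, T) = -3 + T*(-3 + 0) = -3 + T*(-3) = -3 - 3*T)
N(r, h(-4)) - (O(5) + 282) = (-3 - 3*0) - (1/5 + 282) = (-3 + 0) - (⅕ + 282) = -3 - 1*1411/5 = -3 - 1411/5 = -1426/5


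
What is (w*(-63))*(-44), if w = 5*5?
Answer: 69300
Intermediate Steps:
w = 25
(w*(-63))*(-44) = (25*(-63))*(-44) = -1575*(-44) = 69300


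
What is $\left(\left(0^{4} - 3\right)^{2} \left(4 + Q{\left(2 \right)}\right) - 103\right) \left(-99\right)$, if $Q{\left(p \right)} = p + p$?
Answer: $3069$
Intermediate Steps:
$Q{\left(p \right)} = 2 p$
$\left(\left(0^{4} - 3\right)^{2} \left(4 + Q{\left(2 \right)}\right) - 103\right) \left(-99\right) = \left(\left(0^{4} - 3\right)^{2} \left(4 + 2 \cdot 2\right) - 103\right) \left(-99\right) = \left(\left(0 - 3\right)^{2} \left(4 + 4\right) - 103\right) \left(-99\right) = \left(\left(-3\right)^{2} \cdot 8 - 103\right) \left(-99\right) = \left(9 \cdot 8 - 103\right) \left(-99\right) = \left(72 - 103\right) \left(-99\right) = \left(-31\right) \left(-99\right) = 3069$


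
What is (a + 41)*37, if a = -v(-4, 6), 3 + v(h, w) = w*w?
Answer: 296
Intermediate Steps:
v(h, w) = -3 + w**2 (v(h, w) = -3 + w*w = -3 + w**2)
a = -33 (a = -(-3 + 6**2) = -(-3 + 36) = -1*33 = -33)
(a + 41)*37 = (-33 + 41)*37 = 8*37 = 296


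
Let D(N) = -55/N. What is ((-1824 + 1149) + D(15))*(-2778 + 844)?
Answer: 3937624/3 ≈ 1.3125e+6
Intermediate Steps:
((-1824 + 1149) + D(15))*(-2778 + 844) = ((-1824 + 1149) - 55/15)*(-2778 + 844) = (-675 - 55*1/15)*(-1934) = (-675 - 11/3)*(-1934) = -2036/3*(-1934) = 3937624/3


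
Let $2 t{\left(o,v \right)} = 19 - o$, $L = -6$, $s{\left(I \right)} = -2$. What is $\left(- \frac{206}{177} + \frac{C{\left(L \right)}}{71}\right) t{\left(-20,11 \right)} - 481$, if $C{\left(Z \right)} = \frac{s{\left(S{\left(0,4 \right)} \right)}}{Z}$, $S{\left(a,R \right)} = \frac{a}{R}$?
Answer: $- \frac{4219189}{8378} \approx -503.6$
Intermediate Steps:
$t{\left(o,v \right)} = \frac{19}{2} - \frac{o}{2}$ ($t{\left(o,v \right)} = \frac{19 - o}{2} = \frac{19}{2} - \frac{o}{2}$)
$C{\left(Z \right)} = - \frac{2}{Z}$
$\left(- \frac{206}{177} + \frac{C{\left(L \right)}}{71}\right) t{\left(-20,11 \right)} - 481 = \left(- \frac{206}{177} + \frac{\left(-2\right) \frac{1}{-6}}{71}\right) \left(\frac{19}{2} - -10\right) - 481 = \left(\left(-206\right) \frac{1}{177} + \left(-2\right) \left(- \frac{1}{6}\right) \frac{1}{71}\right) \left(\frac{19}{2} + 10\right) - 481 = \left(- \frac{206}{177} + \frac{1}{3} \cdot \frac{1}{71}\right) \frac{39}{2} - 481 = \left(- \frac{206}{177} + \frac{1}{213}\right) \frac{39}{2} - 481 = \left(- \frac{14567}{12567}\right) \frac{39}{2} - 481 = - \frac{189371}{8378} - 481 = - \frac{4219189}{8378}$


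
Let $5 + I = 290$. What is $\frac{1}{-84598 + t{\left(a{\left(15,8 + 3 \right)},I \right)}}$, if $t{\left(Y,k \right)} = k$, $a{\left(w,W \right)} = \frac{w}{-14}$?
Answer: $- \frac{1}{84313} \approx -1.1861 \cdot 10^{-5}$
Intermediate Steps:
$I = 285$ ($I = -5 + 290 = 285$)
$a{\left(w,W \right)} = - \frac{w}{14}$ ($a{\left(w,W \right)} = w \left(- \frac{1}{14}\right) = - \frac{w}{14}$)
$\frac{1}{-84598 + t{\left(a{\left(15,8 + 3 \right)},I \right)}} = \frac{1}{-84598 + 285} = \frac{1}{-84313} = - \frac{1}{84313}$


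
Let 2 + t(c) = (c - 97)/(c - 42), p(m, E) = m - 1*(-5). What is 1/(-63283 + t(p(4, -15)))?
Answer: -3/189847 ≈ -1.5802e-5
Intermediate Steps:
p(m, E) = 5 + m (p(m, E) = m + 5 = 5 + m)
t(c) = -2 + (-97 + c)/(-42 + c) (t(c) = -2 + (c - 97)/(c - 42) = -2 + (-97 + c)/(-42 + c))
1/(-63283 + t(p(4, -15))) = 1/(-63283 + (-13 - (5 + 4))/(-42 + (5 + 4))) = 1/(-63283 + (-13 - 1*9)/(-42 + 9)) = 1/(-63283 + (-13 - 9)/(-33)) = 1/(-63283 - 1/33*(-22)) = 1/(-63283 + 2/3) = 1/(-189847/3) = -3/189847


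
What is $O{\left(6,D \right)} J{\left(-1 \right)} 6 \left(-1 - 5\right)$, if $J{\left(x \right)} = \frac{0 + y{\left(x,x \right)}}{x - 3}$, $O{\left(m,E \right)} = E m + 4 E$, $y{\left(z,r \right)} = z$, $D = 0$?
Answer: $0$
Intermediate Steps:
$O{\left(m,E \right)} = 4 E + E m$
$J{\left(x \right)} = \frac{x}{-3 + x}$ ($J{\left(x \right)} = \frac{0 + x}{x - 3} = \frac{x}{-3 + x}$)
$O{\left(6,D \right)} J{\left(-1 \right)} 6 \left(-1 - 5\right) = 0 \left(4 + 6\right) \left(- \frac{1}{-3 - 1}\right) 6 \left(-1 - 5\right) = 0 \cdot 10 \left(- \frac{1}{-4}\right) 6 \left(-6\right) = 0 \left(\left(-1\right) \left(- \frac{1}{4}\right)\right) \left(-36\right) = 0 \cdot \frac{1}{4} \left(-36\right) = 0 \left(-36\right) = 0$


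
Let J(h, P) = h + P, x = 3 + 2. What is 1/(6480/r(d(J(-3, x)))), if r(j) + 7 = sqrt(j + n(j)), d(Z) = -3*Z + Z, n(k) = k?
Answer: -7/6480 + I*sqrt(2)/3240 ≈ -0.0010802 + 0.00043649*I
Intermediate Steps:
x = 5
J(h, P) = P + h
d(Z) = -2*Z
r(j) = -7 + sqrt(2)*sqrt(j) (r(j) = -7 + sqrt(j + j) = -7 + sqrt(2*j) = -7 + sqrt(2)*sqrt(j))
1/(6480/r(d(J(-3, x)))) = 1/(6480/(-7 + sqrt(2)*sqrt(-2*(5 - 3)))) = 1/(6480/(-7 + sqrt(2)*sqrt(-2*2))) = 1/(6480/(-7 + sqrt(2)*sqrt(-4))) = 1/(6480/(-7 + sqrt(2)*(2*I))) = 1/(6480/(-7 + 2*I*sqrt(2))) = -7/6480 + I*sqrt(2)/3240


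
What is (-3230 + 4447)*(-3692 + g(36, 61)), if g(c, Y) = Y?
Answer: -4418927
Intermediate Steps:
(-3230 + 4447)*(-3692 + g(36, 61)) = (-3230 + 4447)*(-3692 + 61) = 1217*(-3631) = -4418927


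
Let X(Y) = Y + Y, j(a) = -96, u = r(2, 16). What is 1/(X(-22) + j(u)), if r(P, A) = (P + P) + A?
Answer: -1/140 ≈ -0.0071429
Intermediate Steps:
r(P, A) = A + 2*P (r(P, A) = 2*P + A = A + 2*P)
u = 20 (u = 16 + 2*2 = 16 + 4 = 20)
X(Y) = 2*Y
1/(X(-22) + j(u)) = 1/(2*(-22) - 96) = 1/(-44 - 96) = 1/(-140) = -1/140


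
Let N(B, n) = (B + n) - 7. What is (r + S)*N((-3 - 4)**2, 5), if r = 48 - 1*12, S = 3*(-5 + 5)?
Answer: 1692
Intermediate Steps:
N(B, n) = -7 + B + n
S = 0 (S = 3*0 = 0)
r = 36 (r = 48 - 12 = 36)
(r + S)*N((-3 - 4)**2, 5) = (36 + 0)*(-7 + (-3 - 4)**2 + 5) = 36*(-7 + (-7)**2 + 5) = 36*(-7 + 49 + 5) = 36*47 = 1692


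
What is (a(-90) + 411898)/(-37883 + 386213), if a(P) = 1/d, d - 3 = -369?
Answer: 150754667/127488780 ≈ 1.1825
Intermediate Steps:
d = -366 (d = 3 - 369 = -366)
a(P) = -1/366 (a(P) = 1/(-366) = -1/366)
(a(-90) + 411898)/(-37883 + 386213) = (-1/366 + 411898)/(-37883 + 386213) = (150754667/366)/348330 = (150754667/366)*(1/348330) = 150754667/127488780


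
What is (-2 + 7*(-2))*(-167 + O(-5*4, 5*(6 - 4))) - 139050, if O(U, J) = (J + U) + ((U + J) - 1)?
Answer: -136042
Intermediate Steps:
O(U, J) = -1 + 2*J + 2*U (O(U, J) = (J + U) + ((J + U) - 1) = (J + U) + (-1 + J + U) = -1 + 2*J + 2*U)
(-2 + 7*(-2))*(-167 + O(-5*4, 5*(6 - 4))) - 139050 = (-2 + 7*(-2))*(-167 + (-1 + 2*(5*(6 - 4)) + 2*(-5*4))) - 139050 = (-2 - 14)*(-167 + (-1 + 2*(5*2) + 2*(-20))) - 139050 = -16*(-167 + (-1 + 2*10 - 40)) - 139050 = -16*(-167 + (-1 + 20 - 40)) - 139050 = -16*(-167 - 21) - 139050 = -16*(-188) - 139050 = 3008 - 139050 = -136042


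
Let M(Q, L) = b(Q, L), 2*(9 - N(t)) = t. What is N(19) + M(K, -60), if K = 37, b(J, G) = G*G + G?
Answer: 7079/2 ≈ 3539.5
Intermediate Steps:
b(J, G) = G + G² (b(J, G) = G² + G = G + G²)
N(t) = 9 - t/2
M(Q, L) = L*(1 + L)
N(19) + M(K, -60) = (9 - ½*19) - 60*(1 - 60) = (9 - 19/2) - 60*(-59) = -½ + 3540 = 7079/2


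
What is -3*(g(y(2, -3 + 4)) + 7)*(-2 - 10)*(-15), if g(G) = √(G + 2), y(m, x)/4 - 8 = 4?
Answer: -3780 - 2700*√2 ≈ -7598.4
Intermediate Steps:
y(m, x) = 48 (y(m, x) = 32 + 4*4 = 32 + 16 = 48)
g(G) = √(2 + G)
-3*(g(y(2, -3 + 4)) + 7)*(-2 - 10)*(-15) = -3*(√(2 + 48) + 7)*(-2 - 10)*(-15) = -3*(√50 + 7)*(-12)*(-15) = -3*(5*√2 + 7)*(-12)*(-15) = -3*(7 + 5*√2)*(-12)*(-15) = -3*(-84 - 60*√2)*(-15) = (252 + 180*√2)*(-15) = -3780 - 2700*√2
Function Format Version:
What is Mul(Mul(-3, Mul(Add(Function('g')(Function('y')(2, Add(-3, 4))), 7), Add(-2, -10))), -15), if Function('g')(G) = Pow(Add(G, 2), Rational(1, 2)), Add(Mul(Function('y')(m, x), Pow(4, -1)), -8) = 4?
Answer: Add(-3780, Mul(-2700, Pow(2, Rational(1, 2)))) ≈ -7598.4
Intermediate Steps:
Function('y')(m, x) = 48 (Function('y')(m, x) = Add(32, Mul(4, 4)) = Add(32, 16) = 48)
Function('g')(G) = Pow(Add(2, G), Rational(1, 2))
Mul(Mul(-3, Mul(Add(Function('g')(Function('y')(2, Add(-3, 4))), 7), Add(-2, -10))), -15) = Mul(Mul(-3, Mul(Add(Pow(Add(2, 48), Rational(1, 2)), 7), Add(-2, -10))), -15) = Mul(Mul(-3, Mul(Add(Pow(50, Rational(1, 2)), 7), -12)), -15) = Mul(Mul(-3, Mul(Add(Mul(5, Pow(2, Rational(1, 2))), 7), -12)), -15) = Mul(Mul(-3, Mul(Add(7, Mul(5, Pow(2, Rational(1, 2)))), -12)), -15) = Mul(Mul(-3, Add(-84, Mul(-60, Pow(2, Rational(1, 2))))), -15) = Mul(Add(252, Mul(180, Pow(2, Rational(1, 2)))), -15) = Add(-3780, Mul(-2700, Pow(2, Rational(1, 2))))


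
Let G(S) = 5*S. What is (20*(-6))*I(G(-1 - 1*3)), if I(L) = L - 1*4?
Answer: 2880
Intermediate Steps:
I(L) = -4 + L (I(L) = L - 4 = -4 + L)
(20*(-6))*I(G(-1 - 1*3)) = (20*(-6))*(-4 + 5*(-1 - 1*3)) = -120*(-4 + 5*(-1 - 3)) = -120*(-4 + 5*(-4)) = -120*(-4 - 20) = -120*(-24) = 2880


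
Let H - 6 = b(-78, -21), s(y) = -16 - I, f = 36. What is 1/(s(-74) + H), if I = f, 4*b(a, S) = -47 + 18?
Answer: -4/213 ≈ -0.018779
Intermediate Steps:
b(a, S) = -29/4 (b(a, S) = (-47 + 18)/4 = (¼)*(-29) = -29/4)
I = 36
s(y) = -52 (s(y) = -16 - 1*36 = -16 - 36 = -52)
H = -5/4 (H = 6 - 29/4 = -5/4 ≈ -1.2500)
1/(s(-74) + H) = 1/(-52 - 5/4) = 1/(-213/4) = -4/213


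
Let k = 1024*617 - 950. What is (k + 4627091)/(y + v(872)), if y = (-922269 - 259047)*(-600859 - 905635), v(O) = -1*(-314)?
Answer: 5257949/1779645466418 ≈ 2.9545e-6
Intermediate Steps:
v(O) = 314
k = 630858 (k = 631808 - 950 = 630858)
y = 1779645466104 (y = -1181316*(-1506494) = 1779645466104)
(k + 4627091)/(y + v(872)) = (630858 + 4627091)/(1779645466104 + 314) = 5257949/1779645466418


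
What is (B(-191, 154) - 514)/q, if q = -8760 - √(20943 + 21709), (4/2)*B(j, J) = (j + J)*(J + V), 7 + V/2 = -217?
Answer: -10785750/19173737 + 4925*√10663/38347474 ≈ -0.54926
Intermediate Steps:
V = -448 (V = -14 + 2*(-217) = -14 - 434 = -448)
B(j, J) = (-448 + J)*(J + j)/2 (B(j, J) = ((j + J)*(J - 448))/2 = ((J + j)*(-448 + J))/2 = ((-448 + J)*(J + j))/2 = (-448 + J)*(J + j)/2)
q = -8760 - 2*√10663 (q = -8760 - √42652 = -8760 - 2*√10663 ≈ -8966.5)
(B(-191, 154) - 514)/q = (((½)*154² - 224*154 - 224*(-191) + (½)*154*(-191)) - 514)/(-8760 - 2*√10663) = (((½)*23716 - 34496 + 42784 - 14707) - 1*514)/(-8760 - 2*√10663) = ((11858 - 34496 + 42784 - 14707) - 514)/(-8760 - 2*√10663) = (5439 - 514)/(-8760 - 2*√10663) = 4925/(-8760 - 2*√10663)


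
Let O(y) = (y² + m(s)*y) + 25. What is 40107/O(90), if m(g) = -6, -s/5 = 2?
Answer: 40107/7585 ≈ 5.2877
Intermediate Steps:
s = -10 (s = -5*2 = -10)
O(y) = 25 + y² - 6*y (O(y) = (y² - 6*y) + 25 = 25 + y² - 6*y)
40107/O(90) = 40107/(25 + 90² - 6*90) = 40107/(25 + 8100 - 540) = 40107/7585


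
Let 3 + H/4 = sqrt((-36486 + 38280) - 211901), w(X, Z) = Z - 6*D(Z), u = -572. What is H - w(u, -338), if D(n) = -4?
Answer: 302 + 4*I*sqrt(210107) ≈ 302.0 + 1833.5*I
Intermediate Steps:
w(X, Z) = 24 + Z (w(X, Z) = Z - 6*(-4) = Z + 24 = 24 + Z)
H = -12 + 4*I*sqrt(210107) (H = -12 + 4*sqrt((-36486 + 38280) - 211901) = -12 + 4*sqrt(1794 - 211901) = -12 + 4*sqrt(-210107) = -12 + 4*(I*sqrt(210107)) = -12 + 4*I*sqrt(210107) ≈ -12.0 + 1833.5*I)
H - w(u, -338) = (-12 + 4*I*sqrt(210107)) - (24 - 338) = (-12 + 4*I*sqrt(210107)) - 1*(-314) = (-12 + 4*I*sqrt(210107)) + 314 = 302 + 4*I*sqrt(210107)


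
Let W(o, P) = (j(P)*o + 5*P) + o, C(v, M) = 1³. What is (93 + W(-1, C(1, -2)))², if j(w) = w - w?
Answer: 9409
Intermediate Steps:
C(v, M) = 1
j(w) = 0
W(o, P) = o + 5*P (W(o, P) = (0*o + 5*P) + o = (0 + 5*P) + o = 5*P + o = o + 5*P)
(93 + W(-1, C(1, -2)))² = (93 + (-1 + 5*1))² = (93 + (-1 + 5))² = (93 + 4)² = 97² = 9409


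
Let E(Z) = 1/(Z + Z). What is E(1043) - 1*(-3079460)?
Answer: 6423753561/2086 ≈ 3.0795e+6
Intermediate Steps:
E(Z) = 1/(2*Z)
E(1043) - 1*(-3079460) = (½)/1043 - 1*(-3079460) = (½)*(1/1043) + 3079460 = 1/2086 + 3079460 = 6423753561/2086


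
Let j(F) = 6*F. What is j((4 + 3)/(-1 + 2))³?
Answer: 74088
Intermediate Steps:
j((4 + 3)/(-1 + 2))³ = (6*((4 + 3)/(-1 + 2)))³ = (6*(7/1))³ = (6*(7*1))³ = (6*7)³ = 42³ = 74088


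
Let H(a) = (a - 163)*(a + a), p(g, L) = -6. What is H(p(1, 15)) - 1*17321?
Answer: -15293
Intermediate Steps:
H(a) = 2*a*(-163 + a) (H(a) = (-163 + a)*(2*a) = 2*a*(-163 + a))
H(p(1, 15)) - 1*17321 = 2*(-6)*(-163 - 6) - 1*17321 = 2*(-6)*(-169) - 17321 = 2028 - 17321 = -15293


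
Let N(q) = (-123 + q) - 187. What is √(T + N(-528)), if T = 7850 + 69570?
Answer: 59*√22 ≈ 276.73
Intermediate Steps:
T = 77420
N(q) = -310 + q
√(T + N(-528)) = √(77420 + (-310 - 528)) = √(77420 - 838) = √76582 = 59*√22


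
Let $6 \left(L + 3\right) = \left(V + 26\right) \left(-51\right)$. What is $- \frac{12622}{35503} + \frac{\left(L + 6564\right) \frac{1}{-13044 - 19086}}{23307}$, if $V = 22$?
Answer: $- \frac{450107261999}{1266026684130} \approx -0.35553$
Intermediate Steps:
$L = -411$ ($L = -3 + \frac{\left(22 + 26\right) \left(-51\right)}{6} = -3 + \frac{48 \left(-51\right)}{6} = -3 + \frac{1}{6} \left(-2448\right) = -3 - 408 = -411$)
$- \frac{12622}{35503} + \frac{\left(L + 6564\right) \frac{1}{-13044 - 19086}}{23307} = - \frac{12622}{35503} + \frac{\left(-411 + 6564\right) \frac{1}{-13044 - 19086}}{23307} = \left(-12622\right) \frac{1}{35503} + \frac{6153}{-32130} \cdot \frac{1}{23307} = - \frac{12622}{35503} + 6153 \left(- \frac{1}{32130}\right) \frac{1}{23307} = - \frac{12622}{35503} - \frac{293}{35659710} = - \frac{450107261999}{1266026684130}$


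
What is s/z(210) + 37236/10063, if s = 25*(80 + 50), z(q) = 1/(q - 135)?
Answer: 84582534/347 ≈ 2.4375e+5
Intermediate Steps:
z(q) = 1/(-135 + q)
s = 3250 (s = 25*130 = 3250)
s/z(210) + 37236/10063 = 3250/(1/(-135 + 210)) + 37236/10063 = 3250/(1/75) + 37236*(1/10063) = 3250/(1/75) + 1284/347 = 3250*75 + 1284/347 = 243750 + 1284/347 = 84582534/347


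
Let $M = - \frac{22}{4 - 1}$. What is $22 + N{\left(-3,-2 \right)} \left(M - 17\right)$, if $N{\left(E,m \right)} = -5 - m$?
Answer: $95$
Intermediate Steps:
$M = - \frac{22}{3} \approx -7.3333$
$22 + N{\left(-3,-2 \right)} \left(M - 17\right) = 22 + \left(-5 - -2\right) \left(- \frac{22}{3} - 17\right) = 22 + \left(-5 + 2\right) \left(- \frac{22}{3} - 17\right) = 22 - -73 = 22 + 73 = 95$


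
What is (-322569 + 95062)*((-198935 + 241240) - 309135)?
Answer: 60705692810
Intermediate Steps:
(-322569 + 95062)*((-198935 + 241240) - 309135) = -227507*(42305 - 309135) = -227507*(-266830) = 60705692810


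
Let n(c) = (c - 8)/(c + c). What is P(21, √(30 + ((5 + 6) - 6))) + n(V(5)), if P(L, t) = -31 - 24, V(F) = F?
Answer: -553/10 ≈ -55.300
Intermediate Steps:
P(L, t) = -55
n(c) = (-8 + c)/(2*c) (n(c) = (-8 + c)/((2*c)) = (-8 + c)*(1/(2*c)) = (-8 + c)/(2*c))
P(21, √(30 + ((5 + 6) - 6))) + n(V(5)) = -55 + (½)*(-8 + 5)/5 = -55 + (½)*(⅕)*(-3) = -55 - 3/10 = -553/10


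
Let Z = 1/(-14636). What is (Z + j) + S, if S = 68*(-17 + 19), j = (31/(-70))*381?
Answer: -16765573/512260 ≈ -32.729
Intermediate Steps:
j = -11811/70 (j = (31*(-1/70))*381 = -31/70*381 = -11811/70 ≈ -168.73)
Z = -1/14636 ≈ -6.8325e-5
S = 136 (S = 68*2 = 136)
(Z + j) + S = (-1/14636 - 11811/70) + 136 = -86432933/512260 + 136 = -16765573/512260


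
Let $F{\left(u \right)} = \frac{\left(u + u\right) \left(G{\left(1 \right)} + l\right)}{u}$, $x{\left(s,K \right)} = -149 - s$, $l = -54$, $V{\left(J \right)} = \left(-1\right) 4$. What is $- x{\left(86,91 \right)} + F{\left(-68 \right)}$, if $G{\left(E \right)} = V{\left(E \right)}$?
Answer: $119$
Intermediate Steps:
$V{\left(J \right)} = -4$
$G{\left(E \right)} = -4$
$F{\left(u \right)} = -116$ ($F{\left(u \right)} = \frac{\left(u + u\right) \left(-4 - 54\right)}{u} = \frac{2 u \left(-58\right)}{u} = \frac{\left(-116\right) u}{u} = -116$)
$- x{\left(86,91 \right)} + F{\left(-68 \right)} = - (-149 - 86) - 116 = \left(-1\right) \left(-235\right) - 116 = 235 - 116 = 119$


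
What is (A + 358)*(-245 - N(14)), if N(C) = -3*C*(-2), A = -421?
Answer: 20727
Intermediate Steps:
N(C) = 6*C
(A + 358)*(-245 - N(14)) = (-421 + 358)*(-245 - 6*14) = -63*(-245 - 1*84) = -63*(-245 - 84) = -63*(-329) = 20727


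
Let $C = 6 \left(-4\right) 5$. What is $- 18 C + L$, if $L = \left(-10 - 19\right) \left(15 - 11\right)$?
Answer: $2044$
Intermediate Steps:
$L = -116$ ($L = \left(-29\right) 4 = -116$)
$C = -120$ ($C = \left(-24\right) 5 = -120$)
$- 18 C + L = \left(-18\right) \left(-120\right) - 116 = 2160 - 116 = 2044$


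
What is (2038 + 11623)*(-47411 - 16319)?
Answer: -870615530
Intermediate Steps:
(2038 + 11623)*(-47411 - 16319) = 13661*(-63730) = -870615530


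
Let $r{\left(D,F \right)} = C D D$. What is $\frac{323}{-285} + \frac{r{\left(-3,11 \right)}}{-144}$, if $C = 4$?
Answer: $- \frac{83}{60} \approx -1.3833$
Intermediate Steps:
$r{\left(D,F \right)} = 4 D^{2}$ ($r{\left(D,F \right)} = 4 D D = 4 D^{2}$)
$\frac{323}{-285} + \frac{r{\left(-3,11 \right)}}{-144} = \frac{323}{-285} + \frac{4 \left(-3\right)^{2}}{-144} = 323 \left(- \frac{1}{285}\right) + 4 \cdot 9 \left(- \frac{1}{144}\right) = - \frac{17}{15} + 36 \left(- \frac{1}{144}\right) = - \frac{17}{15} - \frac{1}{4} = - \frac{83}{60}$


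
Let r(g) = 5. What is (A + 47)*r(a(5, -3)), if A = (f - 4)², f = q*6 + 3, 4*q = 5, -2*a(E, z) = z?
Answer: 1785/4 ≈ 446.25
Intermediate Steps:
a(E, z) = -z/2
q = 5/4 (q = (¼)*5 = 5/4 ≈ 1.2500)
f = 21/2 (f = (5/4)*6 + 3 = 15/2 + 3 = 21/2 ≈ 10.500)
A = 169/4 (A = (21/2 - 4)² = (13/2)² = 169/4 ≈ 42.250)
(A + 47)*r(a(5, -3)) = (169/4 + 47)*5 = (357/4)*5 = 1785/4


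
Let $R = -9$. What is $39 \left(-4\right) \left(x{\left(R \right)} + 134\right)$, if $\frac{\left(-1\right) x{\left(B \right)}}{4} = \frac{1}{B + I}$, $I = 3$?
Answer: $-21008$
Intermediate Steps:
$x{\left(B \right)} = - \frac{4}{3 + B}$ ($x{\left(B \right)} = - \frac{4}{B + 3} = - \frac{4}{3 + B}$)
$39 \left(-4\right) \left(x{\left(R \right)} + 134\right) = 39 \left(-4\right) \left(- \frac{4}{3 - 9} + 134\right) = - 156 \left(- \frac{4}{-6} + 134\right) = - 156 \left(\left(-4\right) \left(- \frac{1}{6}\right) + 134\right) = - 156 \left(\frac{2}{3} + 134\right) = \left(-156\right) \frac{404}{3} = -21008$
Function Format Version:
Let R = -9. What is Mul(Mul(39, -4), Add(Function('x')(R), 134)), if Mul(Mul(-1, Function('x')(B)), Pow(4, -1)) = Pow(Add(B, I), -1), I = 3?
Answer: -21008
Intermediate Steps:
Function('x')(B) = Mul(-4, Pow(Add(3, B), -1)) (Function('x')(B) = Mul(-4, Pow(Add(B, 3), -1)) = Mul(-4, Pow(Add(3, B), -1)))
Mul(Mul(39, -4), Add(Function('x')(R), 134)) = Mul(Mul(39, -4), Add(Mul(-4, Pow(Add(3, -9), -1)), 134)) = Mul(-156, Add(Mul(-4, Pow(-6, -1)), 134)) = Mul(-156, Add(Mul(-4, Rational(-1, 6)), 134)) = Mul(-156, Add(Rational(2, 3), 134)) = Mul(-156, Rational(404, 3)) = -21008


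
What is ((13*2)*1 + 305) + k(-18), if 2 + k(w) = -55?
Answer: 274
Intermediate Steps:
k(w) = -57 (k(w) = -2 - 55 = -57)
((13*2)*1 + 305) + k(-18) = ((13*2)*1 + 305) - 57 = (26*1 + 305) - 57 = (26 + 305) - 57 = 331 - 57 = 274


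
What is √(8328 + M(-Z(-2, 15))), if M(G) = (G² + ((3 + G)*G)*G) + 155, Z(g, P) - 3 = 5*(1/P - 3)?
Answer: 2*√214962/9 ≈ 103.03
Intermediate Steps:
Z(g, P) = -12 + 5/P (Z(g, P) = 3 + 5*(1/P - 3) = 3 + 5*(-3 + 1/P) = 3 + (-15 + 5/P) = -12 + 5/P)
M(G) = 155 + G² + G²*(3 + G) (M(G) = (G² + (G*(3 + G))*G) + 155 = (G² + G²*(3 + G)) + 155 = 155 + G² + G²*(3 + G))
√(8328 + M(-Z(-2, 15))) = √(8328 + (155 + (-(-12 + 5/15))³ + 4*(-(-12 + 5/15))²)) = √(8328 + (155 + (-(-12 + 5*(1/15)))³ + 4*(-(-12 + 5*(1/15)))²)) = √(8328 + (155 + (-(-12 + ⅓))³ + 4*(-(-12 + ⅓))²)) = √(8328 + (155 + (-1*(-35/3))³ + 4*(-1*(-35/3))²)) = √(8328 + (155 + (35/3)³ + 4*(35/3)²)) = √(8328 + (155 + 42875/27 + 4*(1225/9))) = √(8328 + (155 + 42875/27 + 4900/9)) = √(8328 + 61760/27) = √(286616/27) = 2*√214962/9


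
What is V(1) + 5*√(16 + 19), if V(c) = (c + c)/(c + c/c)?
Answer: 1 + 5*√35 ≈ 30.580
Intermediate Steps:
V(c) = 2*c/(1 + c) (V(c) = (2*c)/(c + 1) = (2*c)/(1 + c) = 2*c/(1 + c))
V(1) + 5*√(16 + 19) = 2*1/(1 + 1) + 5*√(16 + 19) = 2*1/2 + 5*√35 = 2*1*(½) + 5*√35 = 1 + 5*√35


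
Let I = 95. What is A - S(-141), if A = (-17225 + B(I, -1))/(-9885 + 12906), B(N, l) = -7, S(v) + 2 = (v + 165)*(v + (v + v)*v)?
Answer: -957564058/1007 ≈ -9.5091e+5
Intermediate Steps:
S(v) = -2 + (165 + v)*(v + 2*v²) (S(v) = -2 + (v + 165)*(v + (v + v)*v) = -2 + (165 + v)*(v + (2*v)*v) = -2 + (165 + v)*(v + 2*v²))
A = -5744/1007 (A = (-17225 - 7)/(-9885 + 12906) = -17232/3021 = -17232*1/3021 = -5744/1007 ≈ -5.7041)
A - S(-141) = -5744/1007 - (-2 + 2*(-141)³ + 165*(-141) + 331*(-141)²) = -5744/1007 - (-2 + 2*(-2803221) - 23265 + 331*19881) = -5744/1007 - (-2 - 5606442 - 23265 + 6580611) = -5744/1007 - 1*950902 = -5744/1007 - 950902 = -957564058/1007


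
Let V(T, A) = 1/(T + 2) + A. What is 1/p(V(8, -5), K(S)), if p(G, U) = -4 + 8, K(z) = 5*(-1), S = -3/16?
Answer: ¼ ≈ 0.25000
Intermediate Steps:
S = -3/16 (S = -3*1/16 = -3/16 ≈ -0.18750)
V(T, A) = A + 1/(2 + T) (V(T, A) = 1/(2 + T) + A = A + 1/(2 + T))
K(z) = -5
p(G, U) = 4
1/p(V(8, -5), K(S)) = 1/4 = ¼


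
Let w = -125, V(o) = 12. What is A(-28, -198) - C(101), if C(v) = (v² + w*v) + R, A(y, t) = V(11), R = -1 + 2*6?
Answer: 2425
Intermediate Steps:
R = 11 (R = -1 + 12 = 11)
A(y, t) = 12
C(v) = 11 + v² - 125*v (C(v) = (v² - 125*v) + 11 = 11 + v² - 125*v)
A(-28, -198) - C(101) = 12 - (11 + 101² - 125*101) = 12 - (11 + 10201 - 12625) = 12 - 1*(-2413) = 12 + 2413 = 2425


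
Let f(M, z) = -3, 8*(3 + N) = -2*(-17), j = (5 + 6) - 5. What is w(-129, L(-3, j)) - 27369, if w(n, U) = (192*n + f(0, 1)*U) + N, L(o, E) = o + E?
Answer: -208579/4 ≈ -52145.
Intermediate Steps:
j = 6 (j = 11 - 5 = 6)
L(o, E) = E + o
N = 5/4 (N = -3 + (-2*(-17))/8 = -3 + (1/8)*34 = -3 + 17/4 = 5/4 ≈ 1.2500)
w(n, U) = 5/4 - 3*U + 192*n (w(n, U) = (192*n - 3*U) + 5/4 = (-3*U + 192*n) + 5/4 = 5/4 - 3*U + 192*n)
w(-129, L(-3, j)) - 27369 = (5/4 - 3*(6 - 3) + 192*(-129)) - 27369 = (5/4 - 3*3 - 24768) - 27369 = (5/4 - 9 - 24768) - 27369 = -99103/4 - 27369 = -208579/4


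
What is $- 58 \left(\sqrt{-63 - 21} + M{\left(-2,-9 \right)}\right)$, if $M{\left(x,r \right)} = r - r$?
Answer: $- 116 i \sqrt{21} \approx - 531.58 i$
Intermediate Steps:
$M{\left(x,r \right)} = 0$
$- 58 \left(\sqrt{-63 - 21} + M{\left(-2,-9 \right)}\right) = - 58 \left(\sqrt{-63 - 21} + 0\right) = - 58 \left(\sqrt{-84} + 0\right) = - 58 \left(2 i \sqrt{21} + 0\right) = - 58 \cdot 2 i \sqrt{21} = - 116 i \sqrt{21}$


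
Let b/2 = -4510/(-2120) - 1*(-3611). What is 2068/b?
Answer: 219208/765983 ≈ 0.28618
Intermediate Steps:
b = 765983/106 (b = 2*(-4510/(-2120) - 1*(-3611)) = 2*(-4510*(-1/2120) + 3611) = 2*(451/212 + 3611) = 2*(765983/212) = 765983/106 ≈ 7226.3)
2068/b = 2068/(765983/106) = 2068*(106/765983) = 219208/765983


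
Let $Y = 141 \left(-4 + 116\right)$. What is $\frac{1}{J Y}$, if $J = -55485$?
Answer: $- \frac{1}{876219120} \approx -1.1413 \cdot 10^{-9}$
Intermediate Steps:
$Y = 15792$ ($Y = 141 \cdot 112 = 15792$)
$\frac{1}{J Y} = \frac{1}{\left(-55485\right) 15792} = \left(- \frac{1}{55485}\right) \frac{1}{15792} = - \frac{1}{876219120}$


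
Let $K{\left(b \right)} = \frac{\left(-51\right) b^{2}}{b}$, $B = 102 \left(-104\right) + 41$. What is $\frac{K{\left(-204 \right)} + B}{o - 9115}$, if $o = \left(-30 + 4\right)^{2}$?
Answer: $\frac{163}{8439} \approx 0.019315$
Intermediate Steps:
$o = 676$ ($o = \left(-26\right)^{2} = 676$)
$B = -10567$ ($B = -10608 + 41 = -10567$)
$K{\left(b \right)} = - 51 b$
$\frac{K{\left(-204 \right)} + B}{o - 9115} = \frac{\left(-51\right) \left(-204\right) - 10567}{676 - 9115} = \frac{10404 - 10567}{-8439} = \left(-163\right) \left(- \frac{1}{8439}\right) = \frac{163}{8439}$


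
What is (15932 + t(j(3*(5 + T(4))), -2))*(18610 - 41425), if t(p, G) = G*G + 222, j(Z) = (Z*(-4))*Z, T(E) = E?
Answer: -368644770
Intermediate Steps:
j(Z) = -4*Z² (j(Z) = (-4*Z)*Z = -4*Z²)
t(p, G) = 222 + G² (t(p, G) = G² + 222 = 222 + G²)
(15932 + t(j(3*(5 + T(4))), -2))*(18610 - 41425) = (15932 + (222 + (-2)²))*(18610 - 41425) = (15932 + (222 + 4))*(-22815) = (15932 + 226)*(-22815) = 16158*(-22815) = -368644770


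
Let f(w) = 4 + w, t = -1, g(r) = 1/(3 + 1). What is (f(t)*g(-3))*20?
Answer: 15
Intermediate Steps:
g(r) = ¼ (g(r) = 1/4 = ¼)
(f(t)*g(-3))*20 = ((4 - 1)*(¼))*20 = (3*(¼))*20 = (¾)*20 = 15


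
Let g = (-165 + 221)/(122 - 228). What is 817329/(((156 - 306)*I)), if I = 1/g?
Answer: 3814202/1325 ≈ 2878.6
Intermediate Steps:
g = -28/53 (g = 56/(-106) = 56*(-1/106) = -28/53 ≈ -0.52830)
I = -53/28 (I = 1/(-28/53) = -53/28 ≈ -1.8929)
817329/(((156 - 306)*I)) = 817329/(((156 - 306)*(-53/28))) = 817329/((-150*(-53/28))) = 817329/(3975/14) = 817329*(14/3975) = 3814202/1325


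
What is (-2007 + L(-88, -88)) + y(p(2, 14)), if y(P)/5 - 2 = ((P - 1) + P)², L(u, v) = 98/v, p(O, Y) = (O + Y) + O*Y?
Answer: 1577263/44 ≈ 35847.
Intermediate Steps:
p(O, Y) = O + Y + O*Y
y(P) = 10 + 5*(-1 + 2*P)² (y(P) = 10 + 5*((P - 1) + P)² = 10 + 5*((-1 + P) + P)² = 10 + 5*(-1 + 2*P)²)
(-2007 + L(-88, -88)) + y(p(2, 14)) = (-2007 + 98/(-88)) + (10 + 5*(-1 + 2*(2 + 14 + 2*14))²) = (-2007 + 98*(-1/88)) + (10 + 5*(-1 + 2*(2 + 14 + 28))²) = (-2007 - 49/44) + (10 + 5*(-1 + 2*44)²) = -88357/44 + (10 + 5*(-1 + 88)²) = -88357/44 + (10 + 5*87²) = -88357/44 + (10 + 5*7569) = -88357/44 + (10 + 37845) = -88357/44 + 37855 = 1577263/44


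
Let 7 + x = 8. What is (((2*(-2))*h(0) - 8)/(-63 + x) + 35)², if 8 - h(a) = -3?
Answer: 1234321/961 ≈ 1284.4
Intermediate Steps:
x = 1 (x = -7 + 8 = 1)
h(a) = 11 (h(a) = 8 - 1*(-3) = 8 + 3 = 11)
(((2*(-2))*h(0) - 8)/(-63 + x) + 35)² = (((2*(-2))*11 - 8)/(-63 + 1) + 35)² = ((-4*11 - 8)/(-62) + 35)² = ((-44 - 8)*(-1/62) + 35)² = (-52*(-1/62) + 35)² = (26/31 + 35)² = (1111/31)² = 1234321/961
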